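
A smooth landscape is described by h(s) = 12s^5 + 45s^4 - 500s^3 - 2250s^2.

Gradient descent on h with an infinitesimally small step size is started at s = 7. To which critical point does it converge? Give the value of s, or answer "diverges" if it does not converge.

h'(s) = 60s(s - 5)(s + 3)(s + 5), so h'(7) = 100800.
Gradient descent moves in the -h' direction, i.e. s is decreasing.
The nearest critical point in that direction is s = 5, where h'' = 24000 > 0 (a local minimum). The iterate converges there.

5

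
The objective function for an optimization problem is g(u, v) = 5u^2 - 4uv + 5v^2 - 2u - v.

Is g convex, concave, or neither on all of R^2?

convex

g is quadratic, so its Hessian is the constant matrix H = [[10, -4], [-4, 10]].
det(H) = 84, tr(H) = 20.
det(H) > 0 and tr(H) > 0, so H is positive definite everywhere: convex.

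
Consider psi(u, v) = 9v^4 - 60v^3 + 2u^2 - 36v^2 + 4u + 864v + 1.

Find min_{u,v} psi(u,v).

-1249

psi(u,v) separates as P(u) + Q(v) + 1, so its minimum is min P + min Q + 1.
P'(u) = 4u + 4 vanishes at u ∈ {-1}; Q'(v) = 36(v - 4)(v - 3)(v + 2) vanishes at v ∈ {-2, 3, 4}.
Local minima of P (where P''>0): P(-1)=-2. Local minima of Q: Q(-2)=-1248, Q(4)=1344.
So the global minimum of psi is P(-1) + Q(-2) + 1 = -2 − 1248 + 1 = -1249, attained at (-1, -2).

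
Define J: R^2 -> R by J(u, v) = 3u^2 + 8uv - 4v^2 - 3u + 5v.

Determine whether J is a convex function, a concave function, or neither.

J is quadratic, so its Hessian is the constant matrix H = [[6, 8], [8, -8]].
det(H) = -112, tr(H) = -2.
det(H) < 0, so H is indefinite: neither convex nor concave.

neither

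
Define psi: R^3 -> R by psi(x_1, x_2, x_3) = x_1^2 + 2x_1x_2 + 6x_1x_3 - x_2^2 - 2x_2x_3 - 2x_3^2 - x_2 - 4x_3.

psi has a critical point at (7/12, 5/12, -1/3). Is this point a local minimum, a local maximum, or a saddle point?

saddle point

The Hessian is constant: H = [[2, 2, 6], [2, -2, -2], [6, -2, -4]].
Leading principal minors: Δ₁ = 2, Δ₂ = -8, Δ₃ = 48.
The minors fit neither the all-positive nor the alternating-sign pattern, so H is indefinite: a saddle point.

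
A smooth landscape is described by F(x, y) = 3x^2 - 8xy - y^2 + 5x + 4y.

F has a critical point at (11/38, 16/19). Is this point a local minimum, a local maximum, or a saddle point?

The Hessian of F is constant: H = [[6, -8], [-8, -2]].
det(H) = 6·(-2) − (-8)² = -76.
Since det(H) < 0, H is indefinite and the critical point is a saddle point.

saddle point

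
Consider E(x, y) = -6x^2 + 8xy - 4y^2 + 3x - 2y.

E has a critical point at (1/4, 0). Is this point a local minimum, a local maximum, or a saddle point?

local maximum

The Hessian of E is constant: H = [[-12, 8], [8, -8]].
det(H) = (-12)·(-8) − 8² = 32.
det(H) > 0 and tr(H) = -20 < 0, so H is negative definite and the point is a local maximum.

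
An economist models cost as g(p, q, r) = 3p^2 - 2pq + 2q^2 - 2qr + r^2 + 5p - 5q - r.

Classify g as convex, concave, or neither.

g is quadratic, so its Hessian is the constant matrix H = [[6, -2, 0], [-2, 4, -2], [0, -2, 2]].
Leading principal minors: 6, 20, 16.
All positive ⇒ H ≻ 0 ⇒ convex.

convex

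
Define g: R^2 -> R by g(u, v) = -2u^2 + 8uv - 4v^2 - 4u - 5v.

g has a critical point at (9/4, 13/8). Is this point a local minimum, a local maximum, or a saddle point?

The Hessian of g is constant: H = [[-4, 8], [8, -8]].
det(H) = (-4)·(-8) − 8² = -32.
Since det(H) < 0, H is indefinite and the critical point is a saddle point.

saddle point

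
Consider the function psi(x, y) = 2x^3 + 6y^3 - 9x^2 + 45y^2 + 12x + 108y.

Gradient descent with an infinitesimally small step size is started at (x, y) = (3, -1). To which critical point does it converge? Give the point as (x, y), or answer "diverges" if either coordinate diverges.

psi is separable, so gradient descent decouples: x follows -∂psi/∂x, y follows -∂psi/∂y.
∂psi/∂x = 6(x - 2)(x - 1); at x=3 this is 12, so x decreases.
∂psi/∂y = 18(y + 2)(y + 3); at y=-1 this is 36, so y decreases.
x converges to its nearest critical value 2 (a local min of the x-part); y converges to -2. The iterate converges to (2, -2).

(2, -2)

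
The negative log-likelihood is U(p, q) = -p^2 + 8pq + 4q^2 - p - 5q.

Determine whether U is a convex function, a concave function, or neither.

U is quadratic, so its Hessian is the constant matrix H = [[-2, 8], [8, 8]].
det(H) = -80, tr(H) = 6.
det(H) < 0, so H is indefinite: neither convex nor concave.

neither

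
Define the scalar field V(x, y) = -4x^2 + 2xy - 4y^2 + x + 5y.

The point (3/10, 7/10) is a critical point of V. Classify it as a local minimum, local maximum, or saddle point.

local maximum

The Hessian of V is constant: H = [[-8, 2], [2, -8]].
det(H) = (-8)·(-8) − 2² = 60.
det(H) > 0 and tr(H) = -16 < 0, so H is negative definite and the point is a local maximum.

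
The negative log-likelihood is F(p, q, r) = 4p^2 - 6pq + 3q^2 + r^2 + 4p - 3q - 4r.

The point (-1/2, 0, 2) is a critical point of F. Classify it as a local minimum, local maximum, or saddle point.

local minimum

The Hessian is constant: H = [[8, -6, 0], [-6, 6, 0], [0, 0, 2]].
Leading principal minors: Δ₁ = 8, Δ₂ = 12, Δ₃ = 24.
All leading minors are positive, so H is positive definite: a local minimum.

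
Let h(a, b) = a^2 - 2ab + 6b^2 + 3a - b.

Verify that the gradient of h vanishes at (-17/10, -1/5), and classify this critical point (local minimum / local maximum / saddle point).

local minimum

∇h = (2a - 2b + 3, -2a + 12b - 1); substituting (-17/10, -1/5) gives ∇h = (0, 0), so (-17/10, -1/5) is indeed a critical point.
The Hessian of h is constant: H = [[2, -2], [-2, 12]].
det(H) = 2·12 − (-2)² = 20.
det(H) > 0 and tr(H) = 14 > 0, so H is positive definite and the point is a local minimum.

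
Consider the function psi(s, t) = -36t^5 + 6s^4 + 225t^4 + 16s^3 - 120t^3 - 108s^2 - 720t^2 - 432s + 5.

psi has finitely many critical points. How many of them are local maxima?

2

psi separates as a function of s plus a function of t, so ∇psi=0 decouples.
∂psi/∂s = 24(s - 3)(s + 2)(s + 3) = 0 at s ∈ {-3, -2, 3}; ∂psi/∂t = -180t(t - 4)(t - 2)(t + 1) = 0 at t ∈ {-1, 0, 2, 4}.
The Hessian is diagonal: diag(psi_ss, psi_tt). Second derivatives: psi_ss(-3)=144, psi_ss(-2)=-120, psi_ss(3)=720; psi_tt(-1)=2700, psi_tt(0)=-1440, psi_tt(2)=2160, psi_tt(4)=-7200.
Local maxima occur where both diagonal entries negative: (-2, 0), (-2, 4). Count: 2.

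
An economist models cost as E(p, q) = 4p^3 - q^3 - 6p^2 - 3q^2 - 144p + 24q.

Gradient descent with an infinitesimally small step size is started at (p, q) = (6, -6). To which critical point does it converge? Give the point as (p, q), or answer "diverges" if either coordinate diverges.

E is separable, so gradient descent decouples: p follows -∂E/∂p, q follows -∂E/∂q.
∂E/∂p = 12(p - 4)(p + 3); at p=6 this is 216, so p decreases.
∂E/∂q = -3(q - 2)(q + 4); at q=-6 this is -48, so q increases.
p converges to its nearest critical value 4 (a local min of the p-part); q converges to -4. The iterate converges to (4, -4).

(4, -4)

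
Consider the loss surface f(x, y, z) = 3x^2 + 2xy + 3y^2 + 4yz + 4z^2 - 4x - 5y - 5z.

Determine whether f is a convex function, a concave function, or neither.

convex

f is quadratic, so its Hessian is the constant matrix H = [[6, 2, 0], [2, 6, 4], [0, 4, 8]].
Leading principal minors: 6, 32, 160.
All positive ⇒ H ≻ 0 ⇒ convex.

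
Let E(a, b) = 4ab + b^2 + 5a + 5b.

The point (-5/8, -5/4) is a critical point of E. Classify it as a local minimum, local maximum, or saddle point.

The Hessian of E is constant: H = [[0, 4], [4, 2]].
det(H) = 0·2 − 4² = -16.
Since det(H) < 0, H is indefinite and the critical point is a saddle point.

saddle point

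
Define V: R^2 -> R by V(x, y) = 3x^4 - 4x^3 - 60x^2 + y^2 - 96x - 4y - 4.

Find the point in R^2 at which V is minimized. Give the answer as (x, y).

(4, 2)

V(x,y) separates as P(x) + Q(y) − 4, so its minimum is min P + min Q − 4.
P'(x) = 12(x - 4)(x + 1)(x + 2) vanishes at x ∈ {-2, -1, 4}; Q'(y) = 2y - 4 vanishes at y ∈ {2}.
Local minima of P (where P''>0): P(-2)=32, P(4)=-832. Local minima of Q: Q(2)=-4.
So the global minimum of V is P(4) + Q(2) − 4 = -832 − 4 − 4 = -840, attained at (4, 2).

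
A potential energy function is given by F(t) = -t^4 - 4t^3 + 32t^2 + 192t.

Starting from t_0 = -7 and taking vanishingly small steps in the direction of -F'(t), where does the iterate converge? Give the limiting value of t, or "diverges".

F'(t) = -4(t - 4)(t + 3)(t + 4), so F'(-7) = 528.
Gradient descent moves in the -F' direction, i.e. t is decreasing.
There is no critical point below t=-7, and F' keeps the same sign, so the iterate runs off to −∞.

diverges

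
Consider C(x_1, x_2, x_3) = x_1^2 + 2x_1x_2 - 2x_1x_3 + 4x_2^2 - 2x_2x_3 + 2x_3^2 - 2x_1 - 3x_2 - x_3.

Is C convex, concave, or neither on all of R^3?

C is quadratic, so its Hessian is the constant matrix H = [[2, 2, -2], [2, 8, -2], [-2, -2, 4]].
Leading principal minors: 2, 12, 24.
All positive ⇒ H ≻ 0 ⇒ convex.

convex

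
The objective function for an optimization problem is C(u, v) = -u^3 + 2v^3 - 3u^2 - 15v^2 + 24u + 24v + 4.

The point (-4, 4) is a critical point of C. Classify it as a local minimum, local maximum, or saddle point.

The mixed partial ∂²C/∂u∂v is 0, so the Hessian at any point is diag(C_uu, C_vv) = diag(-6(u + 1), 6(2v - 5)).
At (-4, 4): H = diag(18, 18).
Both eigenvalues are positive, so H is positive definite: a local minimum.

local minimum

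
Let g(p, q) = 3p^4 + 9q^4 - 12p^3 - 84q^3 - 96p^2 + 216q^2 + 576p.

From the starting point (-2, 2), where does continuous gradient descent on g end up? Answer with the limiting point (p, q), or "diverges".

g is separable, so gradient descent decouples: p follows -∂g/∂p, q follows -∂g/∂q.
∂g/∂p = 12(p - 4)(p - 3)(p + 4); at p=-2 this is 720, so p decreases.
∂g/∂q = 36q(q - 4)(q - 3); at q=2 this is 144, so q decreases.
p converges to its nearest critical value -4 (a local min of the p-part); q converges to 0. The iterate converges to (-4, 0).

(-4, 0)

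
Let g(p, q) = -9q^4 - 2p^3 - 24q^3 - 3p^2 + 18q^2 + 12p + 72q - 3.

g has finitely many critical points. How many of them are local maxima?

2

g separates as a function of p plus a function of q, so ∇g=0 decouples.
∂g/∂p = -6(p - 1)(p + 2) = 0 at p ∈ {-2, 1}; ∂g/∂q = -36(q - 1)(q + 1)(q + 2) = 0 at q ∈ {-2, -1, 1}.
The Hessian is diagonal: diag(g_pp, g_qq). Second derivatives: g_pp(-2)=18, g_pp(1)=-18; g_qq(-2)=-108, g_qq(-1)=72, g_qq(1)=-216.
Local maxima occur where both diagonal entries negative: (1, -2), (1, 1). Count: 2.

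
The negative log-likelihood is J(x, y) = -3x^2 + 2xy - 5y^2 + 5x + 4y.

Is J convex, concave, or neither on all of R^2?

J is quadratic, so its Hessian is the constant matrix H = [[-6, 2], [2, -10]].
det(H) = 56, tr(H) = -16.
det(H) > 0 and tr(H) < 0, so H is negative definite everywhere: concave.

concave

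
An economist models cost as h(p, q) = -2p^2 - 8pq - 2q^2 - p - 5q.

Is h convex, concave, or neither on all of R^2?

h is quadratic, so its Hessian is the constant matrix H = [[-4, -8], [-8, -4]].
det(H) = -48, tr(H) = -8.
det(H) < 0, so H is indefinite: neither convex nor concave.

neither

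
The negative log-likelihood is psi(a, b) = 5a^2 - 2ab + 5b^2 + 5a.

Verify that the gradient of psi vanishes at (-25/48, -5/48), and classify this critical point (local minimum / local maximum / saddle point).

∇psi = (10a - 2b + 5, -2a + 10b); substituting (-25/48, -5/48) gives ∇psi = (0, 0), so (-25/48, -5/48) is indeed a critical point.
The Hessian of psi is constant: H = [[10, -2], [-2, 10]].
det(H) = 10·10 − (-2)² = 96.
det(H) > 0 and tr(H) = 20 > 0, so H is positive definite and the point is a local minimum.

local minimum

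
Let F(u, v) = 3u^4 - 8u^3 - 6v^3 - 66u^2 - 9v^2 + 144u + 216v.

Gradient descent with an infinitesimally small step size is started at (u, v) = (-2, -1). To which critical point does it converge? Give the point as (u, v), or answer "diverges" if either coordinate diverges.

F is separable, so gradient descent decouples: u follows -∂F/∂u, v follows -∂F/∂v.
∂F/∂u = 12(u - 4)(u - 1)(u + 3); at u=-2 this is 216, so u decreases.
∂F/∂v = -18(v - 3)(v + 4); at v=-1 this is 216, so v decreases.
u converges to its nearest critical value -3 (a local min of the u-part); v converges to -4. The iterate converges to (-3, -4).

(-3, -4)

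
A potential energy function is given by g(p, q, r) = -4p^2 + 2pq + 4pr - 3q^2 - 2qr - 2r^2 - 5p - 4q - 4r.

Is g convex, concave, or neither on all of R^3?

concave

g is quadratic, so its Hessian is the constant matrix H = [[-8, 2, 4], [2, -6, -2], [4, -2, -4]].
Leading principal minors: -8, 44, -80.
Signs alternate −, +, − ⇒ H ≺ 0 ⇒ concave.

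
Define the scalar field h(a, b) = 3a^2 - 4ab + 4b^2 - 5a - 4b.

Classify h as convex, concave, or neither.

convex

h is quadratic, so its Hessian is the constant matrix H = [[6, -4], [-4, 8]].
det(H) = 32, tr(H) = 14.
det(H) > 0 and tr(H) > 0, so H is positive definite everywhere: convex.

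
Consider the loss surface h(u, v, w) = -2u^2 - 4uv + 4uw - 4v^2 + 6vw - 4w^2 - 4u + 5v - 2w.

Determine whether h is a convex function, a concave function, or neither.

h is quadratic, so its Hessian is the constant matrix H = [[-4, -4, 4], [-4, -8, 6], [4, 6, -8]].
Leading principal minors: -4, 16, -48.
Signs alternate −, +, − ⇒ H ≺ 0 ⇒ concave.

concave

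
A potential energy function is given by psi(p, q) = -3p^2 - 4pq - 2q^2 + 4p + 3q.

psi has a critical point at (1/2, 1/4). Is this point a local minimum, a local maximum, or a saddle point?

local maximum

The Hessian of psi is constant: H = [[-6, -4], [-4, -4]].
det(H) = (-6)·(-4) − (-4)² = 8.
det(H) > 0 and tr(H) = -10 < 0, so H is negative definite and the point is a local maximum.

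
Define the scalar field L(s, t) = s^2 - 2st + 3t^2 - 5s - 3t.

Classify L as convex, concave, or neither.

convex

L is quadratic, so its Hessian is the constant matrix H = [[2, -2], [-2, 6]].
det(H) = 8, tr(H) = 8.
det(H) > 0 and tr(H) > 0, so H is positive definite everywhere: convex.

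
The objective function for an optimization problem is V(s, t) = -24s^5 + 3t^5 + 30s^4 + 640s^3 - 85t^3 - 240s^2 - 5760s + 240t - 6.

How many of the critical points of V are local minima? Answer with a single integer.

V separates as a function of s plus a function of t, so ∇V=0 decouples.
∂V/∂s = -120(s - 4)(s - 2)(s + 2)(s + 3) = 0 at s ∈ {-3, -2, 2, 4}; ∂V/∂t = 15(t - 4)(t - 1)(t + 1)(t + 4) = 0 at t ∈ {-4, -1, 1, 4}.
The Hessian is diagonal: diag(V_ss, V_tt). Second derivatives: V_ss(-3)=4200, V_ss(-2)=-2880, V_ss(2)=4800, V_ss(4)=-10080; V_tt(-4)=-1800, V_tt(-1)=450, V_tt(1)=-450, V_tt(4)=1800.
Local minima occur where both diagonal entries positive: (-3, -1), (-3, 4), (2, -1), (2, 4). Count: 4.

4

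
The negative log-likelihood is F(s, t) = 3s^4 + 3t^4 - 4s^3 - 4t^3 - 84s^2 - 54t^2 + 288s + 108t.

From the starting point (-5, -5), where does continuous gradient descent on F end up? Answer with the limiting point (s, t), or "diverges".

F is separable, so gradient descent decouples: s follows -∂F/∂s, t follows -∂F/∂t.
∂F/∂s = 12(s - 3)(s - 2)(s + 4); at s=-5 this is -672, so s increases.
∂F/∂t = 12(t - 3)(t - 1)(t + 3); at t=-5 this is -1152, so t increases.
s converges to its nearest critical value -4 (a local min of the s-part); t converges to -3. The iterate converges to (-4, -3).

(-4, -3)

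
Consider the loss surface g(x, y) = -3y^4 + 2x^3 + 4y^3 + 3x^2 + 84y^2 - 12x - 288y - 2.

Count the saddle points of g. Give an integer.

g separates as a function of x plus a function of y, so ∇g=0 decouples.
∂g/∂x = 6(x - 1)(x + 2) = 0 at x ∈ {-2, 1}; ∂g/∂y = -12(y - 3)(y - 2)(y + 4) = 0 at y ∈ {-4, 2, 3}.
The Hessian is diagonal: diag(g_xx, g_yy). Second derivatives: g_xx(-2)=-18, g_xx(1)=18; g_yy(-4)=-504, g_yy(2)=72, g_yy(3)=-84.
Saddle points occur where the two diagonal entries have opposite signs: (-2, 2), (1, -4), (1, 3). Count: 3.

3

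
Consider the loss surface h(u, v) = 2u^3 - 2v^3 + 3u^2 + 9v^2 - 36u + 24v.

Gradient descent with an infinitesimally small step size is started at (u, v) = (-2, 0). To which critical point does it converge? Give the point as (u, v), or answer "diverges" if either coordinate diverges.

(2, -1)

h is separable, so gradient descent decouples: u follows -∂h/∂u, v follows -∂h/∂v.
∂h/∂u = 6(u - 2)(u + 3); at u=-2 this is -24, so u increases.
∂h/∂v = -6(v - 4)(v + 1); at v=0 this is 24, so v decreases.
u converges to its nearest critical value 2 (a local min of the u-part); v converges to -1. The iterate converges to (2, -1).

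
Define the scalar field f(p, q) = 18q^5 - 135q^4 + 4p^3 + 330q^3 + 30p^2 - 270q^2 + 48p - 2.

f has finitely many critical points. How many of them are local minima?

2

f separates as a function of p plus a function of q, so ∇f=0 decouples.
∂f/∂p = 12(p + 1)(p + 4) = 0 at p ∈ {-4, -1}; ∂f/∂q = 90q(q - 3)(q - 2)(q - 1) = 0 at q ∈ {0, 1, 2, 3}.
The Hessian is diagonal: diag(f_pp, f_qq). Second derivatives: f_pp(-4)=-36, f_pp(-1)=36; f_qq(0)=-540, f_qq(1)=180, f_qq(2)=-180, f_qq(3)=540.
Local minima occur where both diagonal entries positive: (-1, 1), (-1, 3). Count: 2.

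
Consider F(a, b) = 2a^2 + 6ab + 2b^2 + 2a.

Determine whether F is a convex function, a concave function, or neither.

neither

F is quadratic, so its Hessian is the constant matrix H = [[4, 6], [6, 4]].
det(H) = -20, tr(H) = 8.
det(H) < 0, so H is indefinite: neither convex nor concave.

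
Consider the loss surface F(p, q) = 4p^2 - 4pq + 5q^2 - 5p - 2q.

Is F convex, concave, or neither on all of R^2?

convex

F is quadratic, so its Hessian is the constant matrix H = [[8, -4], [-4, 10]].
det(H) = 64, tr(H) = 18.
det(H) > 0 and tr(H) > 0, so H is positive definite everywhere: convex.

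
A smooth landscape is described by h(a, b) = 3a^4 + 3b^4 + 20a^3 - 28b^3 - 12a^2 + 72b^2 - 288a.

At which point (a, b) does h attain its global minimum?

h(a,b) separates as P(a) + Q(b), so its minimum is min P + min Q.
P'(a) = 12(a - 2)(a + 3)(a + 4) vanishes at a ∈ {-4, -3, 2}; Q'(b) = 12b(b - 4)(b - 3) vanishes at b ∈ {0, 3, 4}.
Local minima of P (where P''>0): P(-4)=448, P(2)=-416. Local minima of Q: Q(0)=0, Q(4)=128.
So the global minimum of h is P(2) + Q(0) = -416 + 0 = -416, attained at (2, 0).

(2, 0)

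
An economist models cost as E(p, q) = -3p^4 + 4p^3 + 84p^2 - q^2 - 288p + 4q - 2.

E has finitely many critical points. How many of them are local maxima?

2

E separates as a function of p plus a function of q, so ∇E=0 decouples.
∂E/∂p = -12(p - 3)(p - 2)(p + 4) = 0 at p ∈ {-4, 2, 3}; ∂E/∂q = -2(q - 2) = 0 at q ∈ {2}.
The Hessian is diagonal: diag(E_pp, E_qq). Second derivatives: E_pp(-4)=-504, E_pp(2)=72, E_pp(3)=-84; E_qq(2)=-2.
Local maxima occur where both diagonal entries negative: (-4, 2), (3, 2). Count: 2.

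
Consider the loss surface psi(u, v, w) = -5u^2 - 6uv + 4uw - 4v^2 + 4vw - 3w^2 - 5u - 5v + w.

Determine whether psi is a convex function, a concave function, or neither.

concave

psi is quadratic, so its Hessian is the constant matrix H = [[-10, -6, 4], [-6, -8, 4], [4, 4, -6]].
Leading principal minors: -10, 44, -168.
Signs alternate −, +, − ⇒ H ≺ 0 ⇒ concave.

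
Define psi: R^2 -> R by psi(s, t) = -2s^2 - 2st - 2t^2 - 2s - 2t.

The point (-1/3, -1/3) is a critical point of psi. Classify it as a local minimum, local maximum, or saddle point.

The Hessian of psi is constant: H = [[-4, -2], [-2, -4]].
det(H) = (-4)·(-4) − (-2)² = 12.
det(H) > 0 and tr(H) = -8 < 0, so H is negative definite and the point is a local maximum.

local maximum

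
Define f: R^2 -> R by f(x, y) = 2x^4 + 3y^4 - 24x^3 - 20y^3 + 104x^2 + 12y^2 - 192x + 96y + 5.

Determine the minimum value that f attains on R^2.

f(x,y) separates as P(x) + Q(y) + 5, so its minimum is min P + min Q + 5.
P'(x) = 8(x - 4)(x - 3)(x - 2) vanishes at x ∈ {2, 3, 4}; Q'(y) = 12(y - 4)(y - 2)(y + 1) vanishes at y ∈ {-1, 2, 4}.
Local minima of P (where P''>0): P(2)=-128, P(4)=-128. Local minima of Q: Q(-1)=-61, Q(4)=64.
So the global minimum of f is P(2) + Q(-1) + 5 = -128 − 61 + 5 = -184, attained at (2, -1).

-184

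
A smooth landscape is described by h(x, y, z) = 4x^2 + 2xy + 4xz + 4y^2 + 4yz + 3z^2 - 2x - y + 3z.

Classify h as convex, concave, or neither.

h is quadratic, so its Hessian is the constant matrix H = [[8, 2, 4], [2, 8, 4], [4, 4, 6]].
Leading principal minors: 8, 60, 168.
All positive ⇒ H ≻ 0 ⇒ convex.

convex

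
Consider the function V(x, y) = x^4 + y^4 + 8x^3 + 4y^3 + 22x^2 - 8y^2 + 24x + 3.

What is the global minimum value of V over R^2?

-134

V(x,y) separates as P(x) + Q(y) + 3, so its minimum is min P + min Q + 3.
P'(x) = 4(x + 1)(x + 2)(x + 3) vanishes at x ∈ {-3, -2, -1}; Q'(y) = 4y(y - 1)(y + 4) vanishes at y ∈ {-4, 0, 1}.
Local minima of P (where P''>0): P(-3)=-9, P(-1)=-9. Local minima of Q: Q(-4)=-128, Q(1)=-3.
So the global minimum of V is P(-3) + Q(-4) + 3 = -9 − 128 + 3 = -134, attained at (-3, -4).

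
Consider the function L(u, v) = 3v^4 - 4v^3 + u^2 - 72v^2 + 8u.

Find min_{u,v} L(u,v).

-656

L(u,v) separates as P(u) + Q(v), so its minimum is min P + min Q.
P'(u) = 2u + 8 vanishes at u ∈ {-4}; Q'(v) = 12v(v - 4)(v + 3) vanishes at v ∈ {-3, 0, 4}.
Local minima of P (where P''>0): P(-4)=-16. Local minima of Q: Q(-3)=-297, Q(4)=-640.
So the global minimum of L is P(-4) + Q(4) = -16 − 640 = -656, attained at (-4, 4).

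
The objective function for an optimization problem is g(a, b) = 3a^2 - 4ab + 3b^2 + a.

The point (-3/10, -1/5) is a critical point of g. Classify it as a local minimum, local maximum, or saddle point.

The Hessian of g is constant: H = [[6, -4], [-4, 6]].
det(H) = 6·6 − (-4)² = 20.
det(H) > 0 and tr(H) = 12 > 0, so H is positive definite and the point is a local minimum.

local minimum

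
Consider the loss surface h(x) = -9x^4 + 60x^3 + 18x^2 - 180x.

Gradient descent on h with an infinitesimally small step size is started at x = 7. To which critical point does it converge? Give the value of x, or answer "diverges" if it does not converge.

diverges

h'(x) = -36(x - 5)(x - 1)(x + 1), so h'(7) = -3456.
Gradient descent moves in the -h' direction, i.e. x is increasing.
There is no critical point above x=7, and h' keeps the same sign, so the iterate runs off to +∞.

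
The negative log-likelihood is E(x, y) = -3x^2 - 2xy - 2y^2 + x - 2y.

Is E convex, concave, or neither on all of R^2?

E is quadratic, so its Hessian is the constant matrix H = [[-6, -2], [-2, -4]].
det(H) = 20, tr(H) = -10.
det(H) > 0 and tr(H) < 0, so H is negative definite everywhere: concave.

concave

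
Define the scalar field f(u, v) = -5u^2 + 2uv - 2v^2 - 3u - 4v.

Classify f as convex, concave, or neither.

concave

f is quadratic, so its Hessian is the constant matrix H = [[-10, 2], [2, -4]].
det(H) = 36, tr(H) = -14.
det(H) > 0 and tr(H) < 0, so H is negative definite everywhere: concave.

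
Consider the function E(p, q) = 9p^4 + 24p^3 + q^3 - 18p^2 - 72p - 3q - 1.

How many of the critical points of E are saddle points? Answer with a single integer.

3

E separates as a function of p plus a function of q, so ∇E=0 decouples.
∂E/∂p = 36(p - 1)(p + 1)(p + 2) = 0 at p ∈ {-2, -1, 1}; ∂E/∂q = 3(q - 1)(q + 1) = 0 at q ∈ {-1, 1}.
The Hessian is diagonal: diag(E_pp, E_qq). Second derivatives: E_pp(-2)=108, E_pp(-1)=-72, E_pp(1)=216; E_qq(-1)=-6, E_qq(1)=6.
Saddle points occur where the two diagonal entries have opposite signs: (-2, -1), (-1, 1), (1, -1). Count: 3.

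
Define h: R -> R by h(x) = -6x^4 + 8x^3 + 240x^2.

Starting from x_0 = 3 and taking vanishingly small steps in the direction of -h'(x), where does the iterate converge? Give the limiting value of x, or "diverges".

h'(x) = -24x(x - 5)(x + 4), so h'(3) = 1008.
Gradient descent moves in the -h' direction, i.e. x is decreasing.
The nearest critical point in that direction is x = 0, where h'' = 480 > 0 (a local minimum). The iterate converges there.

0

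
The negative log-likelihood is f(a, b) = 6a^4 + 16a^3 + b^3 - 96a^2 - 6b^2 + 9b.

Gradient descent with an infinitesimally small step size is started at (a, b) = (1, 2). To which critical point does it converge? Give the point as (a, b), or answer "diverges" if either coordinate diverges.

f is separable, so gradient descent decouples: a follows -∂f/∂a, b follows -∂f/∂b.
∂f/∂a = 24a(a - 2)(a + 4); at a=1 this is -120, so a increases.
∂f/∂b = 3(b - 3)(b - 1); at b=2 this is -3, so b increases.
a converges to its nearest critical value 2 (a local min of the a-part); b converges to 3. The iterate converges to (2, 3).

(2, 3)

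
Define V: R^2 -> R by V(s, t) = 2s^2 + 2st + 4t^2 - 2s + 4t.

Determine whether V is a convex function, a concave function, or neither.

convex

V is quadratic, so its Hessian is the constant matrix H = [[4, 2], [2, 8]].
det(H) = 28, tr(H) = 12.
det(H) > 0 and tr(H) > 0, so H is positive definite everywhere: convex.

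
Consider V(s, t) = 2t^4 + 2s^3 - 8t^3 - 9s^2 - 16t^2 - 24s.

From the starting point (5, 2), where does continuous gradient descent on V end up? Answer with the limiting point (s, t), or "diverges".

(4, 4)

V is separable, so gradient descent decouples: s follows -∂V/∂s, t follows -∂V/∂t.
∂V/∂s = 6(s - 4)(s + 1); at s=5 this is 36, so s decreases.
∂V/∂t = 8t(t - 4)(t + 1); at t=2 this is -96, so t increases.
s converges to its nearest critical value 4 (a local min of the s-part); t converges to 4. The iterate converges to (4, 4).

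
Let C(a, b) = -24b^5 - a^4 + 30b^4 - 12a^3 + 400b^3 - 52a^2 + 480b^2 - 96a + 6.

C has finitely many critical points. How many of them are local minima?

2

C separates as a function of a plus a function of b, so ∇C=0 decouples.
∂C/∂a = -4(a + 2)(a + 3)(a + 4) = 0 at a ∈ {-4, -3, -2}; ∂C/∂b = -120b(b - 4)(b + 1)(b + 2) = 0 at b ∈ {-2, -1, 0, 4}.
The Hessian is diagonal: diag(C_aa, C_bb). Second derivatives: C_aa(-4)=-8, C_aa(-3)=4, C_aa(-2)=-8; C_bb(-2)=1440, C_bb(-1)=-600, C_bb(0)=960, C_bb(4)=-14400.
Local minima occur where both diagonal entries positive: (-3, -2), (-3, 0). Count: 2.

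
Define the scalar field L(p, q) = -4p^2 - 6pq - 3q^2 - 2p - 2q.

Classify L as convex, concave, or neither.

L is quadratic, so its Hessian is the constant matrix H = [[-8, -6], [-6, -6]].
det(H) = 12, tr(H) = -14.
det(H) > 0 and tr(H) < 0, so H is negative definite everywhere: concave.

concave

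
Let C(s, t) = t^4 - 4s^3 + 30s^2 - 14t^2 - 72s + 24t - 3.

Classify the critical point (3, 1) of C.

The mixed partial ∂²C/∂s∂t is 0, so the Hessian at any point is diag(C_ss, C_tt) = diag(12(-2s + 5), 4(3t^2 - 7)).
At (3, 1): H = diag(-12, -16).
Both eigenvalues are negative, so H is negative definite: a local maximum.

local maximum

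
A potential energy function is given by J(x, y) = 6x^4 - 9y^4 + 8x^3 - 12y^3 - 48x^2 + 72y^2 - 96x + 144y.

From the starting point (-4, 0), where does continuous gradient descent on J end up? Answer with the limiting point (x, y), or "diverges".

(-2, -1)

J is separable, so gradient descent decouples: x follows -∂J/∂x, y follows -∂J/∂y.
∂J/∂x = 24(x - 2)(x + 1)(x + 2); at x=-4 this is -864, so x increases.
∂J/∂y = -36(y - 2)(y + 1)(y + 2); at y=0 this is 144, so y decreases.
x converges to its nearest critical value -2 (a local min of the x-part); y converges to -1. The iterate converges to (-2, -1).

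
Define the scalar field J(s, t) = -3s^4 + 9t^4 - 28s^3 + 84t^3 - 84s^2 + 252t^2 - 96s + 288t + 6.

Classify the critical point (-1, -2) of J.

local maximum

The mixed partial ∂²J/∂s∂t is 0, so the Hessian at any point is diag(J_ss, J_tt) = diag(-12(3s^2 + 14s + 14), 36(3t^2 + 14t + 14)).
At (-1, -2): H = diag(-36, -72).
Both eigenvalues are negative, so H is negative definite: a local maximum.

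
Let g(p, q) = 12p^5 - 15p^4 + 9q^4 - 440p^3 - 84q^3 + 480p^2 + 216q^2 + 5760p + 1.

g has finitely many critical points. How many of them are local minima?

4

g separates as a function of p plus a function of q, so ∇g=0 decouples.
∂g/∂p = 60(p - 4)(p - 3)(p + 2)(p + 4) = 0 at p ∈ {-4, -2, 3, 4}; ∂g/∂q = 36q(q - 4)(q - 3) = 0 at q ∈ {0, 3, 4}.
The Hessian is diagonal: diag(g_pp, g_qq). Second derivatives: g_pp(-4)=-6720, g_pp(-2)=3600, g_pp(3)=-2100, g_pp(4)=2880; g_qq(0)=432, g_qq(3)=-108, g_qq(4)=144.
Local minima occur where both diagonal entries positive: (-2, 0), (-2, 4), (4, 0), (4, 4). Count: 4.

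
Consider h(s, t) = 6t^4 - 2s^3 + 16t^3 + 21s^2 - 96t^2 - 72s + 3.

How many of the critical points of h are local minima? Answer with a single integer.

2

h separates as a function of s plus a function of t, so ∇h=0 decouples.
∂h/∂s = -6(s - 4)(s - 3) = 0 at s ∈ {3, 4}; ∂h/∂t = 24t(t - 2)(t + 4) = 0 at t ∈ {-4, 0, 2}.
The Hessian is diagonal: diag(h_ss, h_tt). Second derivatives: h_ss(3)=6, h_ss(4)=-6; h_tt(-4)=576, h_tt(0)=-192, h_tt(2)=288.
Local minima occur where both diagonal entries positive: (3, -4), (3, 2). Count: 2.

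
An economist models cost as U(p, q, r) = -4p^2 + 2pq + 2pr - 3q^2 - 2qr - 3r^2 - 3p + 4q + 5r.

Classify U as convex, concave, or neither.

concave

U is quadratic, so its Hessian is the constant matrix H = [[-8, 2, 2], [2, -6, -2], [2, -2, -6]].
Leading principal minors: -8, 44, -224.
Signs alternate −, +, − ⇒ H ≺ 0 ⇒ concave.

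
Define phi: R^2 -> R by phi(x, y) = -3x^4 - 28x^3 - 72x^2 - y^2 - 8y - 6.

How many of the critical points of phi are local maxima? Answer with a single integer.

2

phi separates as a function of x plus a function of y, so ∇phi=0 decouples.
∂phi/∂x = -12x(x + 3)(x + 4) = 0 at x ∈ {-4, -3, 0}; ∂phi/∂y = -2(y + 4) = 0 at y ∈ {-4}.
The Hessian is diagonal: diag(phi_xx, phi_yy). Second derivatives: phi_xx(-4)=-48, phi_xx(-3)=36, phi_xx(0)=-144; phi_yy(-4)=-2.
Local maxima occur where both diagonal entries negative: (-4, -4), (0, -4). Count: 2.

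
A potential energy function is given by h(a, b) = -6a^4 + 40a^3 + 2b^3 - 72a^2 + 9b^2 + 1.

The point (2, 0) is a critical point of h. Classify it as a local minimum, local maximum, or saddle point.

local minimum

The mixed partial ∂²h/∂a∂b is 0, so the Hessian at any point is diag(h_aa, h_bb) = diag(24(-3a^2 + 10a - 6), 6(2b + 3)).
At (2, 0): H = diag(48, 18).
Both eigenvalues are positive, so H is positive definite: a local minimum.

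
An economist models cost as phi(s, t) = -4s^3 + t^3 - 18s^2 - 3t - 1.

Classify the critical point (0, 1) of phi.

saddle point

The mixed partial ∂²phi/∂s∂t is 0, so the Hessian at any point is diag(phi_ss, phi_tt) = diag(-12(2s + 3), 6t).
At (0, 1): H = diag(-36, 6).
The eigenvalues have opposite signs, so H is indefinite: a saddle point.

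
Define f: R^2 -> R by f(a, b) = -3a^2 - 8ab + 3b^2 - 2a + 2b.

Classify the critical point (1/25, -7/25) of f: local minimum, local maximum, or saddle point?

saddle point

The Hessian of f is constant: H = [[-6, -8], [-8, 6]].
det(H) = (-6)·6 − (-8)² = -100.
Since det(H) < 0, H is indefinite and the critical point is a saddle point.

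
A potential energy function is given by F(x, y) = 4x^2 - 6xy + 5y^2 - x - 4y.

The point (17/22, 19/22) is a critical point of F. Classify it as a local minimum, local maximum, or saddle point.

local minimum

The Hessian of F is constant: H = [[8, -6], [-6, 10]].
det(H) = 8·10 − (-6)² = 44.
det(H) > 0 and tr(H) = 18 > 0, so H is positive definite and the point is a local minimum.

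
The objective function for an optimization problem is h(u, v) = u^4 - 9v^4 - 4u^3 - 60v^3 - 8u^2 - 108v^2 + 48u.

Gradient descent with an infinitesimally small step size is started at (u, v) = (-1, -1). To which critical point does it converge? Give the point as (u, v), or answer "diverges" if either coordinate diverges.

h is separable, so gradient descent decouples: u follows -∂h/∂u, v follows -∂h/∂v.
∂h/∂u = 4(u - 3)(u - 2)(u + 2); at u=-1 this is 48, so u decreases.
∂h/∂v = -36v(v + 2)(v + 3); at v=-1 this is 72, so v decreases.
u converges to its nearest critical value -2 (a local min of the u-part); v converges to -2. The iterate converges to (-2, -2).

(-2, -2)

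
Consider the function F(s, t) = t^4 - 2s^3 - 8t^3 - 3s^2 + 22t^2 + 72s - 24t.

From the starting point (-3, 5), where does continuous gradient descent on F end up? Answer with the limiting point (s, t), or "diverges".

F is separable, so gradient descent decouples: s follows -∂F/∂s, t follows -∂F/∂t.
∂F/∂s = -6(s - 3)(s + 4); at s=-3 this is 36, so s decreases.
∂F/∂t = 4(t - 3)(t - 2)(t - 1); at t=5 this is 96, so t decreases.
s converges to its nearest critical value -4 (a local min of the s-part); t converges to 3. The iterate converges to (-4, 3).

(-4, 3)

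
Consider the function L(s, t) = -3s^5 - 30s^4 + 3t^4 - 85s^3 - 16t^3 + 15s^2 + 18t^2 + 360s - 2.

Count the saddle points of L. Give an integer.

L separates as a function of s plus a function of t, so ∇L=0 decouples.
∂L/∂s = -15(s - 1)(s + 2)(s + 3)(s + 4) = 0 at s ∈ {-4, -3, -2, 1}; ∂L/∂t = 12t(t - 3)(t - 1) = 0 at t ∈ {0, 1, 3}.
The Hessian is diagonal: diag(L_ss, L_tt). Second derivatives: L_ss(-4)=150, L_ss(-3)=-60, L_ss(-2)=90, L_ss(1)=-900; L_tt(0)=36, L_tt(1)=-24, L_tt(3)=72.
Saddle points occur where the two diagonal entries have opposite signs: (-4, 1), (-3, 0), (-3, 3), (-2, 1), (1, 0), (1, 3). Count: 6.

6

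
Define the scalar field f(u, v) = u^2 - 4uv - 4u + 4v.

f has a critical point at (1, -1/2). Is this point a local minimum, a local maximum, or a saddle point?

saddle point

The Hessian of f is constant: H = [[2, -4], [-4, 0]].
det(H) = 2·0 − (-4)² = -16.
Since det(H) < 0, H is indefinite and the critical point is a saddle point.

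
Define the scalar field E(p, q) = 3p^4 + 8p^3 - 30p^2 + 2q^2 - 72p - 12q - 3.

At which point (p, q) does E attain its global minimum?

(2, 3)

E(p,q) separates as A(p) + B(q) − 3, so its minimum is min A + min B − 3.
A'(p) = 12(p - 2)(p + 1)(p + 3) vanishes at p ∈ {-3, -1, 2}; B'(q) = 4q - 12 vanishes at q ∈ {3}.
Local minima of A (where A''>0): A(-3)=-27, A(2)=-152. Local minima of B: B(3)=-18.
So the global minimum of E is A(2) + B(3) − 3 = -152 − 18 − 3 = -173, attained at (2, 3).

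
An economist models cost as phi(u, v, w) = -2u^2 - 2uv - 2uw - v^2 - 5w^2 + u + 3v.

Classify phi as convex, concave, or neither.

concave

phi is quadratic, so its Hessian is the constant matrix H = [[-4, -2, -2], [-2, -2, 0], [-2, 0, -10]].
Leading principal minors: -4, 4, -32.
Signs alternate −, +, − ⇒ H ≺ 0 ⇒ concave.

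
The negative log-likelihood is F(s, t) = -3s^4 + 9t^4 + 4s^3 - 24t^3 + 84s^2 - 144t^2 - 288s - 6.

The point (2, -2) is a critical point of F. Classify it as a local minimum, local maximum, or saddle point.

local minimum

The mixed partial ∂²F/∂s∂t is 0, so the Hessian at any point is diag(F_ss, F_tt) = diag(12(-3s^2 + 2s + 14), 36(3t^2 - 4t - 8)).
At (2, -2): H = diag(72, 432).
Both eigenvalues are positive, so H is positive definite: a local minimum.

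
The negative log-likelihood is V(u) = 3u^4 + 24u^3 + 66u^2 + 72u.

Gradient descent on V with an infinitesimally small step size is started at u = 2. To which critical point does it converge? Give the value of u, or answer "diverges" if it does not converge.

V'(u) = 12(u + 1)(u + 2)(u + 3), so V'(2) = 720.
Gradient descent moves in the -V' direction, i.e. u is decreasing.
The nearest critical point in that direction is u = -1, where V'' = 24 > 0 (a local minimum). The iterate converges there.

-1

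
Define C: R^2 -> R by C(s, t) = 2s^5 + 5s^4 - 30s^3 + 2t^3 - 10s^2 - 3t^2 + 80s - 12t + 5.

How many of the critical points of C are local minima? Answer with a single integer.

2

C separates as a function of s plus a function of t, so ∇C=0 decouples.
∂C/∂s = 10(s - 2)(s - 1)(s + 1)(s + 4) = 0 at s ∈ {-4, -1, 1, 2}; ∂C/∂t = 6(t - 2)(t + 1) = 0 at t ∈ {-1, 2}.
The Hessian is diagonal: diag(C_ss, C_tt). Second derivatives: C_ss(-4)=-900, C_ss(-1)=180, C_ss(1)=-100, C_ss(2)=180; C_tt(-1)=-18, C_tt(2)=18.
Local minima occur where both diagonal entries positive: (-1, 2), (2, 2). Count: 2.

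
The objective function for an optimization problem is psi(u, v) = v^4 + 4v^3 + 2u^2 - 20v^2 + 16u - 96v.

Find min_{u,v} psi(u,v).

psi(u,v) separates as P(u) + Q(v), so its minimum is min P + min Q.
P'(u) = 4u + 16 vanishes at u ∈ {-4}; Q'(v) = 4(v - 3)(v + 2)(v + 4) vanishes at v ∈ {-4, -2, 3}.
Local minima of P (where P''>0): P(-4)=-32. Local minima of Q: Q(-4)=64, Q(3)=-279.
So the global minimum of psi is P(-4) + Q(3) = -32 − 279 = -311, attained at (-4, 3).

-311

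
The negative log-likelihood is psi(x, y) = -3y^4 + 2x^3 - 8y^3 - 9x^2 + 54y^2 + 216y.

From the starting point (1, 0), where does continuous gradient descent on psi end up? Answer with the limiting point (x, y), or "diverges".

(3, -2)

psi is separable, so gradient descent decouples: x follows -∂psi/∂x, y follows -∂psi/∂y.
∂psi/∂x = 6x(x - 3); at x=1 this is -12, so x increases.
∂psi/∂y = -12(y - 3)(y + 2)(y + 3); at y=0 this is 216, so y decreases.
x converges to its nearest critical value 3 (a local min of the x-part); y converges to -2. The iterate converges to (3, -2).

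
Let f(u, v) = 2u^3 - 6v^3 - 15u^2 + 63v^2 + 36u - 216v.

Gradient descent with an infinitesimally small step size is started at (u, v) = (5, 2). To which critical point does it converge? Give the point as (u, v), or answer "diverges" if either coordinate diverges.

f is separable, so gradient descent decouples: u follows -∂f/∂u, v follows -∂f/∂v.
∂f/∂u = 6(u - 3)(u - 2); at u=5 this is 36, so u decreases.
∂f/∂v = -18(v - 4)(v - 3); at v=2 this is -36, so v increases.
u converges to its nearest critical value 3 (a local min of the u-part); v converges to 3. The iterate converges to (3, 3).

(3, 3)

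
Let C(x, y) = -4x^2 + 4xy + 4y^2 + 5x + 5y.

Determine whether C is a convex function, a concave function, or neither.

neither

C is quadratic, so its Hessian is the constant matrix H = [[-8, 4], [4, 8]].
det(H) = -80, tr(H) = 0.
det(H) < 0, so H is indefinite: neither convex nor concave.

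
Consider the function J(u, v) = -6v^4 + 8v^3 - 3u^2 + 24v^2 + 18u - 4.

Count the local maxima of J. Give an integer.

J separates as a function of u plus a function of v, so ∇J=0 decouples.
∂J/∂u = -6(u - 3) = 0 at u ∈ {3}; ∂J/∂v = -24v(v - 2)(v + 1) = 0 at v ∈ {-1, 0, 2}.
The Hessian is diagonal: diag(J_uu, J_vv). Second derivatives: J_uu(3)=-6; J_vv(-1)=-72, J_vv(0)=48, J_vv(2)=-144.
Local maxima occur where both diagonal entries negative: (3, -1), (3, 2). Count: 2.

2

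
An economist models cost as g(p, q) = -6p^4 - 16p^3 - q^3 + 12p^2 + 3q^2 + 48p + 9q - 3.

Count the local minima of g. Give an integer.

g separates as a function of p plus a function of q, so ∇g=0 decouples.
∂g/∂p = -24(p - 1)(p + 1)(p + 2) = 0 at p ∈ {-2, -1, 1}; ∂g/∂q = -3(q - 3)(q + 1) = 0 at q ∈ {-1, 3}.
The Hessian is diagonal: diag(g_pp, g_qq). Second derivatives: g_pp(-2)=-72, g_pp(-1)=48, g_pp(1)=-144; g_qq(-1)=12, g_qq(3)=-12.
Local minima occur where both diagonal entries positive: (-1, -1). Count: 1.

1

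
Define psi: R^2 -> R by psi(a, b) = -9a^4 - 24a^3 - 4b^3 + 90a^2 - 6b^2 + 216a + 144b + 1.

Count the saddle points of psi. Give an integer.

3

psi separates as a function of a plus a function of b, so ∇psi=0 decouples.
∂psi/∂a = -36(a - 2)(a + 1)(a + 3) = 0 at a ∈ {-3, -1, 2}; ∂psi/∂b = -12(b - 3)(b + 4) = 0 at b ∈ {-4, 3}.
The Hessian is diagonal: diag(psi_aa, psi_bb). Second derivatives: psi_aa(-3)=-360, psi_aa(-1)=216, psi_aa(2)=-540; psi_bb(-4)=84, psi_bb(3)=-84.
Saddle points occur where the two diagonal entries have opposite signs: (-3, -4), (-1, 3), (2, -4). Count: 3.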